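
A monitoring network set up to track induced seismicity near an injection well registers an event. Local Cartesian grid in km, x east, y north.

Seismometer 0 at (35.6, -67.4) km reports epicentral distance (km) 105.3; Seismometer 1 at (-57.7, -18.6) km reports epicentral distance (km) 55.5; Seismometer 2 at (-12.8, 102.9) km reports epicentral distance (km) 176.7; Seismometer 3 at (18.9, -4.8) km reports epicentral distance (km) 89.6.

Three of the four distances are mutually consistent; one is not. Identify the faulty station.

Solve using three stations at a time. Using Seismometer 1, Seismometer 2, Seismometer 3 (subtract circle equations pairwise → linear system) gives (x, y) ≈ (-40.9, -71.6).
Distances from that point to each station vs reported:
  Seismometer 0: calculated 76.6 vs reported 105.3 → residual 28.7 km
  Seismometer 1: calculated 55.6 vs reported 55.5 → residual 0.1 km
  Seismometer 2: calculated 176.7 vs reported 176.7 → residual 0.0 km
  Seismometer 3: calculated 89.6 vs reported 89.6 → residual 0.0 km
Seismometer 1, Seismometer 2, Seismometer 3 are mutually consistent (residuals ≈ 0); Seismometer 0 is off by 28.7 km.

Seismometer 0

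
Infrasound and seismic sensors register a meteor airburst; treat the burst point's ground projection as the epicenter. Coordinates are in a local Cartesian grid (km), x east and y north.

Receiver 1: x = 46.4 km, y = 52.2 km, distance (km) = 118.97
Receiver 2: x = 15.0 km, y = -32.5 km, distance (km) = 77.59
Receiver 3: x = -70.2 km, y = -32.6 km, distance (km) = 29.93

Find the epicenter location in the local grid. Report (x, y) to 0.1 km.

Circle about each station: (x − 46.4)² + (y − 52.2)² = 118.97²; (x − 15.0)² + (y + 32.5)² = 77.59²; (x + 70.2)² + (y + 32.6)² = 29.93².
Subtracting pairs of circle equations eliminates x²+y² and gives linear equations (the radical axes):
-62.8 x − 169.4 y = 4537.10
-233.2 x − 169.6 y = 14371.06
Solving the 2×2 system: x ≈ -57.7, y ≈ -5.4 km.

-57.7 km east, -5.4 km north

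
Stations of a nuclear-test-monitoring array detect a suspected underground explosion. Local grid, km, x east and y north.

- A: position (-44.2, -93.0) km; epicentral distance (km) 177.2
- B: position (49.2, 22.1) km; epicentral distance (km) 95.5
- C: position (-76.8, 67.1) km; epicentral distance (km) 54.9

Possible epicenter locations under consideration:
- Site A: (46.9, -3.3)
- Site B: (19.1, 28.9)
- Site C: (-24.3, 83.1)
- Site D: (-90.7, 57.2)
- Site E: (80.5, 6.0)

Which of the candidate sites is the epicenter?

For each candidate, compare |candidate − station| to the reported distance:
Site A: residuals A 49.4, B 70.0, C 87.4 → max 87.4 km
Site B: residuals A 39.8, B 64.6, C 48.3 → max 64.6 km
Site C: residuals A 0.0, B 0.0, C 0.0 → max 0.0 km
Site D: residuals A 20.0, B 48.7, C 37.8 → max 48.7 km
Site E: residuals A 18.0, B 60.3, C 113.8 → max 113.8 km
Only Site C has all residuals ≈ 0.

Site C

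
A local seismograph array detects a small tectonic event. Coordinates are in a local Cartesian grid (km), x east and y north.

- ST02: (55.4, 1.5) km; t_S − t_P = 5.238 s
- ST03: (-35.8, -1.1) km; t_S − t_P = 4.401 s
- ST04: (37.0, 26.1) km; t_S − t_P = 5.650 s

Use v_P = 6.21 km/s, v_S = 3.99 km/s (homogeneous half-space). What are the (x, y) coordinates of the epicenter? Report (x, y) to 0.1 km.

Distance from S−P lag: d = Δt · v_P v_S / (v_P − v_S) = Δt · (6.21·3.99)/(6.21−3.99) ≈ 11.1612·Δt.
So d_ST02 = 58.46, d_ST03 = 49.12, d_ST04 = 63.06 km.
Circle about each station: (x − 55.4)² + (y − 1.5)² = 58.46²; (x + 35.8)² + (y + 1.1)² = 49.12²; (x − 37.0)² + (y − 26.1)² = 63.06².
Subtracting the ST02 equation from the ST03 and ST04 equations removes the quadratic terms:
-182.4 x − 5.2 y = -783.76
-36.8 x + 49.2 y = -1580.19
Solving the 2×2 system: x ≈ 5.1, y ≈ -28.3 km.

x ≈ 5.1 km, y ≈ -28.3 km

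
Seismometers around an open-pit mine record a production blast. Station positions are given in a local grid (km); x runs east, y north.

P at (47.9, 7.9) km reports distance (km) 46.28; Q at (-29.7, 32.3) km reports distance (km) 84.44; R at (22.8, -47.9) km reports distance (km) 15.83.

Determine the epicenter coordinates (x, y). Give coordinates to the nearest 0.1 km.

Circle about each station: (x − 47.9)² + (y − 7.9)² = 46.28²; (x + 29.7)² + (y − 32.3)² = 84.44²; (x − 22.8)² + (y + 47.9)² = 15.83².
Subtracting pairs of circle equations eliminates x²+y² and gives linear equations (the radical axes):
-155.2 x + 48.8 y = -5419.72
-50.2 x − 111.6 y = 2348.68
Solving the 2×2 system: x ≈ 24.8, y ≈ -32.2 km.

24.8 km east, -32.2 km north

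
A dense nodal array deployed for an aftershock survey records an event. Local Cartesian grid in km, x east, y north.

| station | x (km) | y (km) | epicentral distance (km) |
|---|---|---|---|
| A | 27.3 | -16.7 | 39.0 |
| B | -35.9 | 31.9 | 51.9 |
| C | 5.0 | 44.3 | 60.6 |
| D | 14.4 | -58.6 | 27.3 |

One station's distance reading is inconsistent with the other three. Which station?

D

Solve using three stations at a time. Using A, B, C (subtract circle equations pairwise → linear system) gives (x, y) ≈ (-11.6, -14.0).
Distances from that point to each station vs reported:
  A: calculated 39.0 vs reported 39.0 → residual 0.0 km
  B: calculated 51.9 vs reported 51.9 → residual 0.0 km
  C: calculated 60.6 vs reported 60.6 → residual 0.0 km
  D: calculated 51.6 vs reported 27.3 → residual 24.3 km
A, B, C are mutually consistent (residuals ≈ 0); D is off by 24.3 km.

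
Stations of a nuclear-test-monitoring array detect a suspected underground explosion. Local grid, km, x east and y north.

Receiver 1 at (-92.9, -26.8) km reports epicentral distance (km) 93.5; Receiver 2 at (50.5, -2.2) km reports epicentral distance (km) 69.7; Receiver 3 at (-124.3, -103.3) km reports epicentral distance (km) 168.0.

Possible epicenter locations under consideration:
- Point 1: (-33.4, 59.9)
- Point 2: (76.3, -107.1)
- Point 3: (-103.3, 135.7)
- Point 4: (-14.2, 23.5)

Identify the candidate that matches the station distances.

Point 4

For each candidate, compare |candidate − station| to the reported distance:
Point 1: residuals Receiver 1 11.7, Receiver 2 34.7, Receiver 3 18.8 → max 34.7 km
Point 2: residuals Receiver 1 93.8, Receiver 2 38.3, Receiver 3 32.6 → max 93.8 km
Point 3: residuals Receiver 1 69.3, Receiver 2 136.9, Receiver 3 71.9 → max 136.9 km
Point 4: residuals Receiver 1 0.1, Receiver 2 0.1, Receiver 3 0.1 → max 0.1 km
Only Point 4 has all residuals ≈ 0.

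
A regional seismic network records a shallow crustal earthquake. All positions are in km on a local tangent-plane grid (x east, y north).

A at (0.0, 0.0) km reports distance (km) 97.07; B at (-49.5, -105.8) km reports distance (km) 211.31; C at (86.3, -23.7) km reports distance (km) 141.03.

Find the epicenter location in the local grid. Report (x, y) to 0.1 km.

(12.2, 96.3)

Circle about each station: x² + y² = 97.07²; (x + 49.5)² + (y + 105.8)² = 211.31²; (x − 86.3)² + (y + 23.7)² = 141.03².
Subtracting pairs of circle equations eliminates x²+y² and gives linear equations (the radical axes):
-99.0 x − 211.6 y = -21585.44
172.6 x − 47.4 y = -2457.50
Solving the 2×2 system: x ≈ 12.2, y ≈ 96.3 km.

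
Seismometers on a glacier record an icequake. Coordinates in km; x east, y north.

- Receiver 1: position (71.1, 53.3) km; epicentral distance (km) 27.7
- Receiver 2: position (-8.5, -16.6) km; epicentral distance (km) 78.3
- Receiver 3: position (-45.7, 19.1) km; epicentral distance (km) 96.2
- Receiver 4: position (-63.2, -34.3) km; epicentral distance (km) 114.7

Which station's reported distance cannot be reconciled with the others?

Receiver 4

Solve using three stations at a time. Using Receiver 1, Receiver 2, Receiver 3 (subtract circle equations pairwise → linear system) gives (x, y) ≈ (48.9, 36.7).
Distances from that point to each station vs reported:
  Receiver 1: calculated 27.7 vs reported 27.7 → residual 0.0 km
  Receiver 2: calculated 78.3 vs reported 78.3 → residual 0.0 km
  Receiver 3: calculated 96.2 vs reported 96.2 → residual 0.0 km
  Receiver 4: calculated 132.7 vs reported 114.7 → residual 18.0 km
Receiver 1, Receiver 2, Receiver 3 are mutually consistent (residuals ≈ 0); Receiver 4 is off by 18.0 km.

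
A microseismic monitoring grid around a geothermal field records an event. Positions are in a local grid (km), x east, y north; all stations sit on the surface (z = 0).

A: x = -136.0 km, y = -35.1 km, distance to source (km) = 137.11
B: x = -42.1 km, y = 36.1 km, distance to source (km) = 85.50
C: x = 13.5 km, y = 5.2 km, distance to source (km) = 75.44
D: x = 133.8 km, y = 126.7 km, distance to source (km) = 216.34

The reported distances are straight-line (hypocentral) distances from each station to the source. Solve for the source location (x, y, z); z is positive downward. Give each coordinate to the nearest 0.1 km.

Each station gives a sphere (x−x_i)² + (y−y_i)² + z² = d_i² (stations at z=0).
Subtracting the A sphere from B and C: z² cancels, leaving linear equations in x and y:
187.8 x + 142.4 y = -5163.49
299.0 x + 80.6 y = -6410.76
Solving: x ≈ -18.101, y ≈ -12.388 km (keep extra digits for the depth step; rounded: -18.1, -12.4).
Then from the A sphere: z² = 137.11² − (x + 136.0)² − (y + 35.1)² with x = -18.101, y = -12.388, so z ≈ 66.205 ≈ 66.2 km.
Check against D (with the unrounded solution): distance 216.34 ≈ 216.34 km. ✓

(-18.1, -12.4, 66.2)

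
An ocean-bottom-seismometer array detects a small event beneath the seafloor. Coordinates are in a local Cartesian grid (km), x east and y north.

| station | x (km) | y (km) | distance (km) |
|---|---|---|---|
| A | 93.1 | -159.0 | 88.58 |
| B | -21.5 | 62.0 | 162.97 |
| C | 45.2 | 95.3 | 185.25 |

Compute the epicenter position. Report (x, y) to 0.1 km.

37.8 km east, -89.8 km north

Circle about each station: (x − 93.1)² + (y + 159.0)² = 88.58²; (x + 21.5)² + (y − 62.0)² = 162.97²; (x − 45.2)² + (y − 95.3)² = 185.25².
Subtracting the A equation from the B and C equations removes the quadratic terms:
-229.2 x + 442.0 y = -48355.16
-95.8 x + 508.6 y = -49294.63
Solving the 2×2 system: x ≈ 37.8, y ≈ -89.8 km.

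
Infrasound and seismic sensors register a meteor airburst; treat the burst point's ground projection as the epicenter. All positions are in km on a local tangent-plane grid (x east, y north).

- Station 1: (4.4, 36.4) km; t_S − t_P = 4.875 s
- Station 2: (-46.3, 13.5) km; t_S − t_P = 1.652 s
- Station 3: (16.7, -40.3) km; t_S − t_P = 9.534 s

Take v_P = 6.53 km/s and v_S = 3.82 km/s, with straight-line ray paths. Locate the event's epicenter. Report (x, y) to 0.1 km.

Distance from S−P lag: d = Δt · v_P v_S / (v_P − v_S) = Δt · (6.53·3.82)/(6.53−3.82) ≈ 9.2046·Δt.
So d_Station 1 = 44.87, d_Station 2 = 15.21, d_Station 3 = 87.76 km.
Circle about each station: (x − 4.4)² + (y − 36.4)² = 44.87²; (x + 46.3)² + (y − 13.5)² = 15.21²; (x − 16.7)² + (y + 40.3)² = 87.76².
Subtracting pairs of circle equations eliminates x²+y² and gives linear equations (the radical axes):
-101.4 x − 45.8 y = 2763.59
24.6 x − 153.4 y = -5129.84
Solving the 2×2 system: x ≈ -39.5, y ≈ 27.1 km.

-39.5 km east, 27.1 km north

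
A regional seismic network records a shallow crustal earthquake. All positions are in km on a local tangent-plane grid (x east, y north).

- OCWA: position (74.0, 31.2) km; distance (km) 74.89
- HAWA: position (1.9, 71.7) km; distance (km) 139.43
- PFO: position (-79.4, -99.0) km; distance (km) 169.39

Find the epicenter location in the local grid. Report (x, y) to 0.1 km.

Circle about each station: (x − 74.0)² + (y − 31.2)² = 74.89²; (x − 1.9)² + (y − 71.7)² = 139.43²; (x + 79.4)² + (y + 99.0)² = 169.39².
Subtracting the OCWA equation from the HAWA and PFO equations removes the quadratic terms:
-144.2 x + 81.0 y = -15137.15
-306.8 x − 260.4 y = -13428.54
Solving the 2×2 system: x ≈ 80.6, y ≈ -43.4 km.

(80.6, -43.4)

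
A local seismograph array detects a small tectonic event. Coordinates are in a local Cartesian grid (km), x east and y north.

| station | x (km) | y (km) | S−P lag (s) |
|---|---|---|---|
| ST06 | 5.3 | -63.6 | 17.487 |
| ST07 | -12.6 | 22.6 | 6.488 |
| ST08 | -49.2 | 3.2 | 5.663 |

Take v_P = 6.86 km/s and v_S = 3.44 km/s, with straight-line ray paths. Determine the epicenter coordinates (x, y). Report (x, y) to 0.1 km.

Distance from S−P lag: d = Δt · v_P v_S / (v_P − v_S) = Δt · (6.86·3.44)/(6.86−3.44) ≈ 6.9001·Δt.
So d_ST06 = 120.66, d_ST07 = 44.77, d_ST08 = 39.08 km.
Circle about each station: (x − 5.3)² + (y + 63.6)² = 120.66²; (x + 12.6)² + (y − 22.6)² = 44.77²; (x + 49.2)² + (y − 3.2)² = 39.08².
Subtracting pairs of circle equations eliminates x²+y² and gives linear equations (the radical axes):
-35.8 x + 172.4 y = 9150.95
-109.0 x + 133.6 y = 11389.42
Solving the 2×2 system: x ≈ -52.9, y ≈ 42.1 km.

-52.9 km east, 42.1 km north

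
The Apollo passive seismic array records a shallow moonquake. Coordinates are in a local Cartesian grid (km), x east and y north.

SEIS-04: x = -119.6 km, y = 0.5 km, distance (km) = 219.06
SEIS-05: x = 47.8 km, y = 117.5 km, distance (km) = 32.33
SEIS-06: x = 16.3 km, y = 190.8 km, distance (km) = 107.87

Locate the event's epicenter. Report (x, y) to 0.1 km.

Circle about each station: (x + 119.6)² + (y − 0.5)² = 219.06²; (x − 47.8)² + (y − 117.5)² = 32.33²; (x − 16.3)² + (y − 190.8)² = 107.87².
Subtracting the SEIS-04 equation from the SEIS-05 and SEIS-06 equations removes the quadratic terms:
334.8 x + 234.0 y = 48728.73
271.8 x + 380.6 y = 58717.27
Solving the 2×2 system: x ≈ 75.3, y ≈ 100.5 km.

75.3 km east, 100.5 km north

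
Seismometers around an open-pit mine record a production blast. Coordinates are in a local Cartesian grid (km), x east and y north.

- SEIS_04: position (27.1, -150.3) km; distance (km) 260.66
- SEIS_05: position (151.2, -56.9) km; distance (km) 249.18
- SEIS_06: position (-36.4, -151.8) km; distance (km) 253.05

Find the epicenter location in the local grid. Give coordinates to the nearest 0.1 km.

x ≈ -41.4 km, y ≈ 101.2 km

Circle about each station: (x − 27.1)² + (y + 150.3)² = 260.66²; (x − 151.2)² + (y + 56.9)² = 249.18²; (x + 36.4)² + (y + 151.8)² = 253.05².
Subtracting the SEIS_04 equation from the SEIS_05 and SEIS_06 equations removes the quadratic terms:
248.2 x + 186.8 y = 8627.51
-127.0 x − 3.0 y = 4953.03
Solving the 2×2 system: x ≈ -41.4, y ≈ 101.2 km.
Check against SEIS_04 (with the unrounded x, y): √((x − 27.1)²+(y + 150.3)²) = 260.64 ≈ 260.66 km. ✓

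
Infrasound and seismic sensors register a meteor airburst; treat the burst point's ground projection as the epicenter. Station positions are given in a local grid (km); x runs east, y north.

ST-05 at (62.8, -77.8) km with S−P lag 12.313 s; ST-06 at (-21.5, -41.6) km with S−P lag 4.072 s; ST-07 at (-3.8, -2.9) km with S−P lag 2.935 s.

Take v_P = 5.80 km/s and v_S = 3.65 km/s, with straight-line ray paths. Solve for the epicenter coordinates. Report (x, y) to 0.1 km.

(-32.7, -3.1)

Distance from S−P lag: d = Δt · v_P v_S / (v_P − v_S) = Δt · (5.80·3.65)/(5.80−3.65) ≈ 9.8465·Δt.
So d_ST-05 = 121.24, d_ST-06 = 40.09, d_ST-07 = 28.90 km.
Circle about each station: (x − 62.8)² + (y + 77.8)² = 121.24²; (x + 21.5)² + (y + 41.6)² = 40.09²; (x + 3.8)² + (y + 2.9)² = 28.90².
Subtracting the ST-05 equation from the ST-06 and ST-07 equations removes the quadratic terms:
-168.6 x + 72.4 y = 5288.06
-133.2 x + 149.8 y = 3890.10
Solving the 2×2 system: x ≈ -32.7, y ≈ -3.1 km.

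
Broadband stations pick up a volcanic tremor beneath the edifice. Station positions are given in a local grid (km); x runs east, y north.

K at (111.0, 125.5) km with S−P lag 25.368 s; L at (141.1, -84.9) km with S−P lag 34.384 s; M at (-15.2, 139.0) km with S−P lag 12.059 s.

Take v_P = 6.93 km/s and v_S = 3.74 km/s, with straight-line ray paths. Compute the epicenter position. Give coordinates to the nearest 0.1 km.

Distance from S−P lag: d = Δt · v_P v_S / (v_P − v_S) = Δt · (6.93·3.74)/(6.93−3.74) ≈ 8.1248·Δt.
So d_K = 206.11, d_L = 279.36, d_M = 97.98 km.
Circle about each station: (x − 111.0)² + (y − 125.5)² = 206.11²; (x − 141.1)² + (y + 84.9)² = 279.36²; (x + 15.2)² + (y − 139.0)² = 97.98².
Subtracting the K equation from the L and M equations removes the quadratic terms:
60.2 x − 420.8 y = -36514.71
-252.4 x + 27.0 y = 24362.04
Solving the 2×2 system: x ≈ -88.6, y ≈ 74.1 km.
Check against K (with the unrounded x, y): √((x − 111.0)²+(y − 125.5)²) = 206.11 ≈ 206.11 km. ✓

-88.6 km east, 74.1 km north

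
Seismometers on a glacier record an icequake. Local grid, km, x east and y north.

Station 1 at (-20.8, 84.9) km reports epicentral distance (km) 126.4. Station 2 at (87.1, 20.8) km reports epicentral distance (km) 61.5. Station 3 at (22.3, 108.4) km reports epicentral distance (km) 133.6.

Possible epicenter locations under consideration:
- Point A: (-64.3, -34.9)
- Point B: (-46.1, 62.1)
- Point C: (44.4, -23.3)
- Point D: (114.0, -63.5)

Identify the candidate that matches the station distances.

Point C

For each candidate, compare |candidate − station| to the reported distance:
Point A: residuals Station 1 1.1, Station 2 99.8, Station 3 33.8 → max 99.8 km
Point B: residuals Station 1 92.3, Station 2 78.0, Station 3 51.0 → max 92.3 km
Point C: residuals Station 1 0.1, Station 2 0.1, Station 3 0.1 → max 0.1 km
Point D: residuals Station 1 74.1, Station 2 27.0, Station 3 61.2 → max 74.1 km
Only Point C has all residuals ≈ 0.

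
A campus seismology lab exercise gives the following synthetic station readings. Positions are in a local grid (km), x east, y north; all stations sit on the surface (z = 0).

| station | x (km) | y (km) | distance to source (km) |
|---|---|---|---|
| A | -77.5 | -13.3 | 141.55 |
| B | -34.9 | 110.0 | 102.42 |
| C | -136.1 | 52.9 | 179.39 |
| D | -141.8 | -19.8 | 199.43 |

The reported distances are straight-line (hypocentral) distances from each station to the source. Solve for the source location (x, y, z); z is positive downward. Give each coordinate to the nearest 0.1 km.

x ≈ 36.6 km, y ≈ 55.0 km, depth ≈ 48.5 km

Each station gives a sphere (x−x_i)² + (y−y_i)² + z² = d_i² (stations at z=0).
Subtracting the A sphere from B and C: z² cancels, leaving linear equations in x and y:
85.2 x + 246.6 y = 16681.42
-117.2 x + 132.4 y = 2994.11
Solving: x ≈ 36.590, y ≈ 55.004 km (keep extra digits for the depth step; rounded: 36.6, 55.0).
Then from the A sphere: z² = 141.55² − (x + 77.5)² − (y + 13.3)² with x = 36.590, y = 55.004, so z ≈ 48.523 ≈ 48.5 km.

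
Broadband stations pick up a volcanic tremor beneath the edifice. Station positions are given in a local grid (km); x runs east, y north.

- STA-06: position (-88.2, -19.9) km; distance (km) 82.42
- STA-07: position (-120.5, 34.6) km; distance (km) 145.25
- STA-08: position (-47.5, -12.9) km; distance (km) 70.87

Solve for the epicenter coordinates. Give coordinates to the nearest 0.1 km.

Circle about each station: (x + 88.2)² + (y + 19.9)² = 82.42²; (x + 120.5)² + (y − 34.6)² = 145.25²; (x + 47.5)² + (y + 12.9)² = 70.87².
Subtracting the STA-06 equation from the STA-07 and STA-08 equations removes the quadratic terms:
-64.6 x + 109.0 y = -6762.35
81.4 x + 14.0 y = -3982.09
Solving the 2×2 system: x ≈ -34.7, y ≈ -82.6 km.

-34.7 km east, -82.6 km north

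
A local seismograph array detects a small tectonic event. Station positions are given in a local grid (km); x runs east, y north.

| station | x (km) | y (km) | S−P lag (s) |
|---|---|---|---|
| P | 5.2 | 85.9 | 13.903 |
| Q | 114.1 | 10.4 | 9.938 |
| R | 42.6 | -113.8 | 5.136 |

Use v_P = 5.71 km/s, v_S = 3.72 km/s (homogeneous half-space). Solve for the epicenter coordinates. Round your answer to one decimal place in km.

Distance from S−P lag: d = Δt · v_P v_S / (v_P − v_S) = Δt · (5.71·3.72)/(5.71−3.72) ≈ 10.6740·Δt.
So d_P = 148.40, d_Q = 106.08, d_R = 54.82 km.
Circle about each station: (x − 5.2)² + (y − 85.9)² = 148.40²; (x − 114.1)² + (y − 10.4)² = 106.08²; (x − 42.6)² + (y + 113.8)² = 54.82².
Subtracting the P equation from the Q and R equations removes the quadratic terms:
217.8 x − 151.0 y = 16490.71
74.8 x − 399.4 y = 26376.68
Solving the 2×2 system: x ≈ 34.4, y ≈ -59.6 km.
Check against P (with the unrounded x, y): √((x − 5.2)²+(y − 85.9)²) = 148.40 ≈ 148.40 km. ✓

x ≈ 34.4 km, y ≈ -59.6 km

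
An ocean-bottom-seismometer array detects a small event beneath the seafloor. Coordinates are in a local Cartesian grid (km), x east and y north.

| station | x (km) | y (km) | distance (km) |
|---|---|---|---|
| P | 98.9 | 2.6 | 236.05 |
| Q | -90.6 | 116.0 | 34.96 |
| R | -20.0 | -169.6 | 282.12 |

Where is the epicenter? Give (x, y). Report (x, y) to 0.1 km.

Circle about each station: (x − 98.9)² + (y − 2.6)² = 236.05²; (x + 90.6)² + (y − 116.0)² = 34.96²; (x + 20.0)² + (y + 169.6)² = 282.12².
Subtracting the P equation from the Q and R equations removes the quadratic terms:
-379.0 x + 226.8 y = 66373.79
-237.8 x − 344.4 y = -4495.90
Solving the 2×2 system: x ≈ -118.4, y ≈ 94.8 km.

(-118.4, 94.8)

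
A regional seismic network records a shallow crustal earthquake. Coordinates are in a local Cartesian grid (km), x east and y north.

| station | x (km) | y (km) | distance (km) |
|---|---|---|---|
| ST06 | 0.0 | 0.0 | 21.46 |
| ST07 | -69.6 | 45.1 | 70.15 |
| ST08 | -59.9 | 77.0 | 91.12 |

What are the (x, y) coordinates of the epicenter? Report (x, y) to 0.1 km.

Circle about each station: x² + y² = 21.46²; (x + 69.6)² + (y − 45.1)² = 70.15²; (x + 59.9)² + (y − 77.0)² = 91.12².
Subtracting pairs of circle equations eliminates x²+y² and gives linear equations (the radical axes):
-139.2 x + 90.2 y = 2417.68
-119.8 x + 154.0 y = 1674.69
Solving the 2×2 system: x ≈ -20.8, y ≈ -5.3 km.
Check against ST06 (with the unrounded x, y): √(x²+y²) = 21.48 ≈ 21.46 km. ✓

(-20.8, -5.3)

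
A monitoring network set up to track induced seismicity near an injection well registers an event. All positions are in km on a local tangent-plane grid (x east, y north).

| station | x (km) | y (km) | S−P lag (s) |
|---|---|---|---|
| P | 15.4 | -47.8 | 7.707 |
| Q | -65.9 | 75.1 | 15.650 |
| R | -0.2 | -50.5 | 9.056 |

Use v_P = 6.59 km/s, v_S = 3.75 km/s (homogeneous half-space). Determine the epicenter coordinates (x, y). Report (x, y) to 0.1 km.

Distance from S−P lag: d = Δt · v_P v_S / (v_P − v_S) = Δt · (6.59·3.75)/(6.59−3.75) ≈ 8.7016·Δt.
So d_P = 67.06, d_Q = 136.18, d_R = 78.80 km.
Circle about each station: (x − 15.4)² + (y + 47.8)² = 67.06²; (x + 65.9)² + (y − 75.1)² = 136.18²; (x + 0.2)² + (y + 50.5)² = 78.80².
Subtracting pairs of circle equations eliminates x²+y² and gives linear equations (the radical axes):
-162.6 x + 245.8 y = -6587.13
-31.2 x − 5.4 y = -1684.11
Solving the 2×2 system: x ≈ 52.6, y ≈ 8.0 km.

52.6 km east, 8.0 km north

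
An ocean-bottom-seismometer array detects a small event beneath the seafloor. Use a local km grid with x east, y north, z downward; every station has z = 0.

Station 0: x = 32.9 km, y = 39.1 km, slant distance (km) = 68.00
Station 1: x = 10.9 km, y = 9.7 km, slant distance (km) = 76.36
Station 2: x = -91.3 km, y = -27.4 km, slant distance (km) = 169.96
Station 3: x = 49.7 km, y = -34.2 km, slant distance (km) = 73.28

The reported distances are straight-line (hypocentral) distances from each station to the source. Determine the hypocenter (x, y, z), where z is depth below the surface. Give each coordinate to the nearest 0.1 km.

(64.7, 12.9, 54.1)

Each station gives a sphere (x−x_i)² + (y−y_i)² + z² = d_i² (stations at z=0).
Subtracting the Station 0 sphere from Station 1 and Station 2: z² cancels, leaving linear equations in x and y:
-44.0 x − 58.8 y = -3605.17
-248.4 x − 133.0 y = -17787.17
Solving: x ≈ 64.702, y ≈ 12.896 km (keep extra digits for the depth step; rounded: 64.7, 12.9).
Then from the Station 0 sphere: z² = 68.00² − (x − 32.9)² − (y − 39.1)² with x = 64.702, y = 12.896, so z ≈ 54.092 ≈ 54.1 km.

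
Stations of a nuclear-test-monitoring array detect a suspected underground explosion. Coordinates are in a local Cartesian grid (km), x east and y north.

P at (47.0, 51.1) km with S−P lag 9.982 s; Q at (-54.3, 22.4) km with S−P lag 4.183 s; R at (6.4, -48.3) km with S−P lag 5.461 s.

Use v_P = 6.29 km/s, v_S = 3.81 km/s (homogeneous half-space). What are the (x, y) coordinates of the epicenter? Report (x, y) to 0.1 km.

(-28.6, -8.8)

Distance from S−P lag: d = Δt · v_P v_S / (v_P − v_S) = Δt · (6.29·3.81)/(6.29−3.81) ≈ 9.6633·Δt.
So d_P = 96.46, d_Q = 40.42, d_R = 52.77 km.
Circle about each station: (x − 47.0)² + (y − 51.1)² = 96.46²; (x + 54.3)² + (y − 22.4)² = 40.42²; (x − 6.4)² + (y + 48.3)² = 52.77².
Subtracting the P equation from the Q and R equations removes the quadratic terms:
-202.6 x − 57.4 y = 6300.80
-81.2 x − 198.8 y = 4073.50
Solving the 2×2 system: x ≈ -28.6, y ≈ -8.8 km.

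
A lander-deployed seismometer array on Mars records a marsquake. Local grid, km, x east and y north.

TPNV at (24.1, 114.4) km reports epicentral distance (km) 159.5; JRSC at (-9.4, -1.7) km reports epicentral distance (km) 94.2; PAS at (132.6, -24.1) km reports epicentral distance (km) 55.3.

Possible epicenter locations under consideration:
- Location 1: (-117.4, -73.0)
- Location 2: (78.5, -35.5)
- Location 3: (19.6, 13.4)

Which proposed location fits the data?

For each candidate, compare |candidate − station| to the reported distance:
Location 1: residuals TPNV 75.3, JRSC 35.2, PAS 199.4 → max 199.4 km
Location 2: residuals TPNV 0.0, JRSC 0.0, PAS 0.0 → max 0.0 km
Location 3: residuals TPNV 58.4, JRSC 61.5, PAS 63.8 → max 63.8 km
Only Location 2 has all residuals ≈ 0.

Location 2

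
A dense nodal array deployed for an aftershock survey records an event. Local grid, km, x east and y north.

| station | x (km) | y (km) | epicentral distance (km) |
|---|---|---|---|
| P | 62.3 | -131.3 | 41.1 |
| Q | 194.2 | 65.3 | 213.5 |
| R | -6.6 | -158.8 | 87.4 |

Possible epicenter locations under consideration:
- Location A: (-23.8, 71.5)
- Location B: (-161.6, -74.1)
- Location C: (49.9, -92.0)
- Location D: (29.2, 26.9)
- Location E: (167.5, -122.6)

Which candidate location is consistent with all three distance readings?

For each candidate, compare |candidate − station| to the reported distance:
Location A: residuals P 179.2, Q 4.6, R 143.5 → max 179.2 km
Location B: residuals P 190.0, Q 168.6, R 89.2 → max 190.0 km
Location C: residuals P 0.1, Q 0.0, R 0.1 → max 0.1 km
Location D: residuals P 120.5, Q 44.1, R 101.7 → max 120.5 km
Location E: residuals P 64.5, Q 23.7, R 90.4 → max 90.4 km
Only Location C has all residuals ≈ 0.

Location C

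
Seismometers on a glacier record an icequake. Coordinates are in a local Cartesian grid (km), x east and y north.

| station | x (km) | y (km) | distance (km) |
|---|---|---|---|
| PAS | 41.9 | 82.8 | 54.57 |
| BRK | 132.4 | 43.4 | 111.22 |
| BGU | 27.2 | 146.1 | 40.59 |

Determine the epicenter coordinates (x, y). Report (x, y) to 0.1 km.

Circle about each station: (x − 41.9)² + (y − 82.8)² = 54.57²; (x − 132.4)² + (y − 43.4)² = 111.22²; (x − 27.2)² + (y − 146.1)² = 40.59².
Subtracting pairs of circle equations eliminates x²+y² and gives linear equations (the radical axes):
181.0 x − 78.8 y = 1409.87
-29.4 x + 126.6 y = 14803.94
Solving the 2×2 system: x ≈ 65.3, y ≈ 132.1 km.

(65.3, 132.1)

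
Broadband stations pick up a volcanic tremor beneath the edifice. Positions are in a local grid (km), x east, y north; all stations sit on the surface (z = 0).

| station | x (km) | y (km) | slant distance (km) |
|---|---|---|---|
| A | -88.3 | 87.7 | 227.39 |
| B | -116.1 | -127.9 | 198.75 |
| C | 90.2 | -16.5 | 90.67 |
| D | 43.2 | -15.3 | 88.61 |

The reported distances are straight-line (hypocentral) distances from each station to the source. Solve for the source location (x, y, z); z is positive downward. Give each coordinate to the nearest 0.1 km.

Each station gives a sphere (x−x_i)² + (y−y_i)² + z² = d_i² (stations at z=0).
Subtracting the A sphere from B and C: z² cancels, leaving linear equations in x and y:
-55.6 x − 431.2 y = 26554.09
357.0 x − 208.4 y = 36405.27
Solving: x ≈ 61.405, y ≈ -69.500 km (keep extra digits for the depth step; rounded: 61.4, -69.5).
Then from the A sphere: z² = 227.39² − (x + 88.3)² − (y − 87.7)² with x = 61.405, y = -69.500, so z ≈ 67.696 ≈ 67.7 km.

x ≈ 61.4 km, y ≈ -69.5 km, depth ≈ 67.7 km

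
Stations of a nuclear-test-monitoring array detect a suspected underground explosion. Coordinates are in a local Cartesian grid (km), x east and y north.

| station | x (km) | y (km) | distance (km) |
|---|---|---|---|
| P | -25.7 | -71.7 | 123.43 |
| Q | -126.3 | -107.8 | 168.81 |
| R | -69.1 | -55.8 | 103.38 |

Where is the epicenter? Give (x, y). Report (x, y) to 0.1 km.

-59.2 km east, 47.1 km north

Circle about each station: (x + 25.7)² + (y + 71.7)² = 123.43²; (x + 126.3)² + (y + 107.8)² = 168.81²; (x + 69.1)² + (y + 55.8)² = 103.38².
Subtracting the P equation from the Q and R equations removes the quadratic terms:
-201.2 x − 72.2 y = 8509.30
-86.8 x + 31.8 y = 6634.61
Solving the 2×2 system: x ≈ -59.2, y ≈ 47.1 km.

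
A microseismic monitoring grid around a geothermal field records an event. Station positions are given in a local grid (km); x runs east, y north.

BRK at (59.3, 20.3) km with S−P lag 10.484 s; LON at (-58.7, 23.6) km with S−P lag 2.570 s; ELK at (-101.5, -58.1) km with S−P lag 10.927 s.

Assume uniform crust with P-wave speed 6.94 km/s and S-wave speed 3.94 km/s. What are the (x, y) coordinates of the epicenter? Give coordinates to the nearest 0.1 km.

Distance from S−P lag: d = Δt · v_P v_S / (v_P − v_S) = Δt · (6.94·3.94)/(6.94−3.94) ≈ 9.1145·Δt.
So d_BRK = 95.56, d_LON = 23.42, d_ELK = 99.59 km.
Circle about each station: (x − 59.3)² + (y − 20.3)² = 95.56²; (x + 58.7)² + (y − 23.6)² = 23.42²; (x + 101.5)² + (y + 58.1)² = 99.59².
Subtracting the BRK equation from the LON and ELK equations removes the quadratic terms:
-236.0 x + 6.6 y = 8657.29
-321.6 x − 156.8 y = 8962.83
Solving the 2×2 system: x ≈ -36.2, y ≈ 17.1 km.

-36.2 km east, 17.1 km north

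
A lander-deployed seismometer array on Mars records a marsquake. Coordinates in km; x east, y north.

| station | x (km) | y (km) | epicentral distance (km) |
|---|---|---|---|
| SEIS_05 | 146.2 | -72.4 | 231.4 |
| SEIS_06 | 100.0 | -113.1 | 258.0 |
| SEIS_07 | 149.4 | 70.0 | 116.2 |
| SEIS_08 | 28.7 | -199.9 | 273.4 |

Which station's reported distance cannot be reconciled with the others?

SEIS_08

Solve using three stations at a time. Using SEIS_05, SEIS_06, SEIS_07 (subtract circle equations pairwise → linear system) gives (x, y) ≈ (57.7, 141.4).
Distances from that point to each station vs reported:
  SEIS_05: calculated 231.4 vs reported 231.4 → residual 0.0 km
  SEIS_06: calculated 258.0 vs reported 258.0 → residual 0.0 km
  SEIS_07: calculated 116.2 vs reported 116.2 → residual 0.0 km
  SEIS_08: calculated 342.6 vs reported 273.4 → residual 69.2 km
SEIS_05, SEIS_06, SEIS_07 are mutually consistent (residuals ≈ 0); SEIS_08 is off by 69.2 km.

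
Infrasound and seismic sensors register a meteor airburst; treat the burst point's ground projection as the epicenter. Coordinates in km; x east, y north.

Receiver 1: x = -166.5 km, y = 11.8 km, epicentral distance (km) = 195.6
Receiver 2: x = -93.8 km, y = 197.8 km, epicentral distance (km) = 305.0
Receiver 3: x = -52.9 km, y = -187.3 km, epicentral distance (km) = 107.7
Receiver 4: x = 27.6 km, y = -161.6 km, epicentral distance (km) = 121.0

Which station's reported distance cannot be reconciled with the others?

Receiver 4

Solve using three stations at a time. Using Receiver 1, Receiver 2, Receiver 3 (subtract circle equations pairwise → linear system) gives (x, y) ≈ (-1.2, -92.8).
Distances from that point to each station vs reported:
  Receiver 1: calculated 195.6 vs reported 195.6 → residual 0.0 km
  Receiver 2: calculated 305.0 vs reported 305.0 → residual 0.0 km
  Receiver 3: calculated 107.7 vs reported 107.7 → residual 0.0 km
  Receiver 4: calculated 74.6 vs reported 121.0 → residual 46.4 km
Receiver 1, Receiver 2, Receiver 3 are mutually consistent (residuals ≈ 0); Receiver 4 is off by 46.4 km.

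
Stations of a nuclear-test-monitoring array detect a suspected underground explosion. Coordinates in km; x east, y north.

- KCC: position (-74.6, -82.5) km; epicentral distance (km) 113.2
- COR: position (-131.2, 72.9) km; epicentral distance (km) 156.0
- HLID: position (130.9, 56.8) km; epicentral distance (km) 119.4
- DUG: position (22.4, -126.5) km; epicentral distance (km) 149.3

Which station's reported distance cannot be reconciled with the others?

KCC

Solve using three stations at a time. Using COR, HLID, DUG (subtract circle equations pairwise → linear system) gives (x, y) ≈ (16.5, 22.7).
Distances from that point to each station vs reported:
  KCC: calculated 139.1 vs reported 113.2 → residual 25.9 km
  COR: calculated 156.0 vs reported 156.0 → residual 0.0 km
  HLID: calculated 119.4 vs reported 119.4 → residual 0.0 km
  DUG: calculated 149.3 vs reported 149.3 → residual 0.0 km
COR, HLID, DUG are mutually consistent (residuals ≈ 0); KCC is off by 25.9 km.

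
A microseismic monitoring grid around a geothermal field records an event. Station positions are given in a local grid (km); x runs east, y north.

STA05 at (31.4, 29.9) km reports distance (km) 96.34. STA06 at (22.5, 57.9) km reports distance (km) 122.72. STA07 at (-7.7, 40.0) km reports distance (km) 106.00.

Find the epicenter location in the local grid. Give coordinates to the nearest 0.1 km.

x ≈ 11.2 km, y ≈ -64.3 km

Circle about each station: (x − 31.4)² + (y − 29.9)² = 96.34²; (x − 22.5)² + (y − 57.9)² = 122.72²; (x + 7.7)² + (y − 40.0)² = 106.00².
Subtracting pairs of circle equations eliminates x²+y² and gives linear equations (the radical axes):
-17.8 x + 56.0 y = -3800.11
-78.2 x + 20.2 y = -2175.28
Solving the 2×2 system: x ≈ 11.2, y ≈ -64.3 km.
Check against STA05 (with the unrounded x, y): √((x − 31.4)²+(y − 29.9)²) = 96.34 ≈ 96.34 km. ✓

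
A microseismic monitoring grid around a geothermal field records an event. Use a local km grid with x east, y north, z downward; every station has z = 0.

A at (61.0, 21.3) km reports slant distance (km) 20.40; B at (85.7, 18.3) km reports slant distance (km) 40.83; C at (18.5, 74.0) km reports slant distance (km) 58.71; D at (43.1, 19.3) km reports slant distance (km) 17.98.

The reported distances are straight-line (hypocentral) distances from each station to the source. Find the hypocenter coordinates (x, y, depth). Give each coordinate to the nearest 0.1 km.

Each station gives a sphere (x−x_i)² + (y−y_i)² + z² = d_i² (stations at z=0).
Subtracting the A sphere from B and C: z² cancels, leaving linear equations in x and y:
49.4 x − 6.0 y = 2253.76
-85.0 x + 105.4 y = -1387.14
Solving: x ≈ 48.805, y ≈ 26.198 km (keep extra digits for the depth step; rounded: 48.8, 26.2).
Then from the A sphere: z² = 20.40² − (x − 61.0)² − (y − 21.3)² with x = 48.805, y = 26.198, so z ≈ 15.603 ≈ 15.6 km.
Check against D (with the unrounded solution): distance 17.99 ≈ 17.98 km. ✓

(48.8, 26.2, 15.6)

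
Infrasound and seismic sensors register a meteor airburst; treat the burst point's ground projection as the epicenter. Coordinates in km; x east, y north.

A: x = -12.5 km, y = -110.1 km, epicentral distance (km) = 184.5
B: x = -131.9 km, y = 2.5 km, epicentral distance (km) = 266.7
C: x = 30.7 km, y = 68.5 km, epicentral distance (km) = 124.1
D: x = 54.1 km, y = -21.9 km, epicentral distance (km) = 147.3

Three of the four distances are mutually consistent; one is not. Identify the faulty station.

D

Solve using three stations at a time. Using A, B, C (subtract circle equations pairwise → linear system) gives (x, y) ≈ (134.8, 1.0).
Distances from that point to each station vs reported:
  A: calculated 184.5 vs reported 184.5 → residual 0.0 km
  B: calculated 266.7 vs reported 266.7 → residual 0.0 km
  C: calculated 124.1 vs reported 124.1 → residual 0.0 km
  D: calculated 83.9 vs reported 147.3 → residual 63.4 km
A, B, C are mutually consistent (residuals ≈ 0); D is off by 63.4 km.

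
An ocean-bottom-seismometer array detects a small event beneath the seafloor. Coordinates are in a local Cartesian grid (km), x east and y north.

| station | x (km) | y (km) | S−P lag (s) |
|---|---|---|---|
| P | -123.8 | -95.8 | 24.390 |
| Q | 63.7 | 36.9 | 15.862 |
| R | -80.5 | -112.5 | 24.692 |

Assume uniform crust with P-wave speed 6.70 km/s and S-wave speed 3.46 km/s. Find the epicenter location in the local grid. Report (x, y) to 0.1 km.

Distance from S−P lag: d = Δt · v_P v_S / (v_P − v_S) = Δt · (6.70·3.46)/(6.70−3.46) ≈ 7.1549·Δt.
So d_P = 174.51, d_Q = 113.49, d_R = 176.67 km.
Circle about each station: (x + 123.8)² + (y + 95.8)² = 174.51²; (x − 63.7)² + (y − 36.9)² = 113.49²; (x + 80.5)² + (y + 112.5)² = 176.67².
Subtracting pairs of circle equations eliminates x²+y² and gives linear equations (the radical axes):
375.0 x + 265.4 y = -1511.02
86.6 x − 33.4 y = -6126.13
Solving the 2×2 system: x ≈ -47.2, y ≈ 61.0 km.

x ≈ -47.2 km, y ≈ 61.0 km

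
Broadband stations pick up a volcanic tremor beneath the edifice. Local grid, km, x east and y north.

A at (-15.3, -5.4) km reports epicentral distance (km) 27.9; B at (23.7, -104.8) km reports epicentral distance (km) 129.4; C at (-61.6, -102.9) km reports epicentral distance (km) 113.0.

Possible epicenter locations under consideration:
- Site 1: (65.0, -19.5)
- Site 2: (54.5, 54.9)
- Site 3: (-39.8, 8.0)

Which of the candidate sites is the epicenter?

For each candidate, compare |candidate − station| to the reported distance:
Site 1: residuals A 53.6, B 34.6, C 38.6 → max 53.6 km
Site 2: residuals A 64.3, B 33.2, C 82.9 → max 82.9 km
Site 3: residuals A 0.0, B 0.0, C 0.0 → max 0.0 km
Only Site 3 has all residuals ≈ 0.

Site 3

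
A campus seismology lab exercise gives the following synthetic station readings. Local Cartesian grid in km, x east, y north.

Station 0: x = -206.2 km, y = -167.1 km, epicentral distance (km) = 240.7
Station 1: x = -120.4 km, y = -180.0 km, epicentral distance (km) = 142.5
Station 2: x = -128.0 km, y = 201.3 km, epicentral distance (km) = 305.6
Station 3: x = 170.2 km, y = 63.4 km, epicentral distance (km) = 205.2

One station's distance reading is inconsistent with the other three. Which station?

Station 1

Solve using three stations at a time. Using Station 0, Station 2, Station 3 (subtract circle equations pairwise → linear system) gives (x, y) ≈ (13.8, -69.4).
Distances from that point to each station vs reported:
  Station 0: calculated 240.7 vs reported 240.7 → residual 0.0 km
  Station 1: calculated 173.9 vs reported 142.5 → residual 31.4 km
  Station 2: calculated 305.6 vs reported 305.6 → residual 0.0 km
  Station 3: calculated 205.2 vs reported 205.2 → residual 0.0 km
Station 0, Station 2, Station 3 are mutually consistent (residuals ≈ 0); Station 1 is off by 31.4 km.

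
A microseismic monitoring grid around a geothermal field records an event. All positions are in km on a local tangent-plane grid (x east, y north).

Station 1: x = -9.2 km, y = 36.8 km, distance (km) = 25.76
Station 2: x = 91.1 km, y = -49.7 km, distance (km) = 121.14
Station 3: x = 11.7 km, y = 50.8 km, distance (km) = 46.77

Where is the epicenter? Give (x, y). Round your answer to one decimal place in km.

x ≈ -13.5 km, y ≈ 11.4 km

Circle about each station: (x + 9.2)² + (y − 36.8)² = 25.76²; (x − 91.1)² + (y + 49.7)² = 121.14²; (x − 11.7)² + (y − 50.8)² = 46.77².
Subtracting pairs of circle equations eliminates x²+y² and gives linear equations (the radical axes):
200.6 x − 173.0 y = -4680.90
41.8 x + 28.0 y = -245.21
Solving the 2×2 system: x ≈ -13.5, y ≈ 11.4 km.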